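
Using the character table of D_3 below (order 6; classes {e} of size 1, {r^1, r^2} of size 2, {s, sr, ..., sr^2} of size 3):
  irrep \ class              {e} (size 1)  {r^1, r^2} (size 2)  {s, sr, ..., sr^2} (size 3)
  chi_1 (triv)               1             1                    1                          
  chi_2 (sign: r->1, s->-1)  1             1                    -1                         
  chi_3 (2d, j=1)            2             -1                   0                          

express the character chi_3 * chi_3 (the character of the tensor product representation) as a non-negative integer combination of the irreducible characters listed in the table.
chi_3 tensor chi_3 = chi_1 + chi_2 + chi_3 (all other irreducibles have multiplicity 0).

Details: The character of a tensor product is the pointwise product (chi_3 * chi_3)(C) = chi_3(C) * chi_3(C):
  {e}: (2)*(2), {r^1, r^2}: (-1)*(-1), {s, sr, ..., sr^2}: (0)*(0)
so (chi_3 * chi_3) takes values
  {e} -> 4, {r^1, r^2} -> 1, {s, sr, ..., sr^2} -> 0.
Now take the inner product of this character with each irreducible chi from the table, <chi_3*chi_3, chi> = (1/6) sum_C |C| (chi_3*chi_3)(C) conj(chi(C)):
  <chi_3*chi_3, chi_1> = (1/6)[1*(4)*conj(1) + 2*(1)*conj(1) + 3*(0)*conj(1)]
      = (1/6)[(4) + (2) + (0)] = 6/6 = 1
  <chi_3*chi_3, chi_2> = (1/6)[1*(4)*conj(1) + 2*(1)*conj(1) + 3*(0)*conj(-1)]
      = (1/6)[(4) + (2) + (0)] = 6/6 = 1
  <chi_3*chi_3, chi_3> = (1/6)[1*(4)*conj(2) + 2*(1)*conj(-1) + 3*(0)*conj(0)]
      = (1/6)[(8) + (-2) + (0)] = 6/6 = 1
Hence the multiplicities are chi_1: 1, chi_2: 1, chi_3: 1. Dimension check: dim(chi_3)*dim(chi_3) = 2*2 = 4 and sum (mult * dim) = 1*1 + 1*1 + 1*2 = 4.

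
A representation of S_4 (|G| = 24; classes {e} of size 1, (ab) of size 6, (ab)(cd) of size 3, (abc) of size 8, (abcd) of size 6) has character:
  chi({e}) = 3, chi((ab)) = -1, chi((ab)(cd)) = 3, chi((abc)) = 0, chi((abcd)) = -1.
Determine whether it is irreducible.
Not irreducible (reducible): <chi, chi> = 2 > 1.

Argument: <chi, chi> = (1/|G|) sum_C |C| * |chi(C)|^2 = (1/24)[1*|3|^2 + 6*|-1|^2 + 3*|3|^2 + 8*|0|^2 + 6*|-1|^2]
  = (1/24)[(9) + (6) + (27) + (0) + (6)] = 48/24 = 2.
A character is irreducible iff <chi, chi> = 1, so this representation is reducible.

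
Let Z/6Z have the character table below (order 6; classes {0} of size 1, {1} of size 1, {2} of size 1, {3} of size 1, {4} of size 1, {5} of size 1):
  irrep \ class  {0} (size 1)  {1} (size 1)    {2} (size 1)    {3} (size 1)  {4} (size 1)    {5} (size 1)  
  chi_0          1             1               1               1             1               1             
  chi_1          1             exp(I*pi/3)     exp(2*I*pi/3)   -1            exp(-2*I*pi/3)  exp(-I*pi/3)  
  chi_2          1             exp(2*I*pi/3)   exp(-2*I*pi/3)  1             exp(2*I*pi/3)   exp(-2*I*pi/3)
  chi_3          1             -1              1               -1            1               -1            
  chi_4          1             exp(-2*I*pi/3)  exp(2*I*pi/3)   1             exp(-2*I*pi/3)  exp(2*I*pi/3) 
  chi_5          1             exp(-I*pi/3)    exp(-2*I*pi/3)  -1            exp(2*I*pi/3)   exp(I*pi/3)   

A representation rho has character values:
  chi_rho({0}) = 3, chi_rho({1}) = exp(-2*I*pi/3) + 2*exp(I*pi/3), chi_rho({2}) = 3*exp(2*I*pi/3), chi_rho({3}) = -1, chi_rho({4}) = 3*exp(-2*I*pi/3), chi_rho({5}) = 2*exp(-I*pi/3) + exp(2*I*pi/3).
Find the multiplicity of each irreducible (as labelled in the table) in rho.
Multiplicities: chi_0: 0, chi_1: 2, chi_2: 0, chi_3: 0, chi_4: 1, chi_5: 0.

Proof sketch: Use <chi_rho, chi> = (1/|G|) sum_C |C| * chi_rho(C) * conj(chi(C)) with |G| = 6 for each irreducible chi in the table:
  <chi_rho, chi_0> = (1/6)[1*(3)*conj(1) + 1*(exp(-2*I*pi/3) + 2*exp(I*pi/3))*conj(1) + 1*(3*exp(2*I*pi/3))*conj(1) + 1*(-1)*conj(1) + 1*(3*exp(-2*I*pi/3))*conj(1) + 1*(2*exp(-I*pi/3) + exp(2*I*pi/3))*conj(1)]
      = (1/6)[(3) + (exp(-2*I*pi/3) + 2*exp(I*pi/3)) + (3*exp(2*I*pi/3)) + (-1) + (3*exp(-2*I*pi/3)) + (2*exp(-I*pi/3) + exp(2*I*pi/3))] = 0/6 = 0
  <chi_rho, chi_1> = (1/6)[1*(3)*conj(1) + 1*(exp(-2*I*pi/3) + 2*exp(I*pi/3))*conj(exp(I*pi/3)) + 1*(3*exp(2*I*pi/3))*conj(exp(2*I*pi/3)) + 1*(-1)*conj(-1) + 1*(3*exp(-2*I*pi/3))*conj(exp(-2*I*pi/3)) + 1*(2*exp(-I*pi/3) + exp(2*I*pi/3))*conj(exp(-I*pi/3))]
      = (1/6)[(3) + (1) + (3) + (1) + (3) + (1)] = 12/6 = 2
  <chi_rho, chi_2> = (1/6)[1*(3)*conj(1) + 1*(exp(-2*I*pi/3) + 2*exp(I*pi/3))*conj(exp(2*I*pi/3)) + 1*(3*exp(2*I*pi/3))*conj(exp(-2*I*pi/3)) + 1*(-1)*conj(1) + 1*(3*exp(-2*I*pi/3))*conj(exp(2*I*pi/3)) + 1*(2*exp(-I*pi/3) + exp(2*I*pi/3))*conj(exp(-2*I*pi/3))]
      = (1/6)[(3) + (2*exp(-I*pi/3) + exp(2*I*pi/3)) + (3*exp(-2*I*pi/3)) + (-1) + (3*exp(2*I*pi/3)) + (exp(-2*I*pi/3) + 2*exp(I*pi/3))] = 0/6 = 0
  <chi_rho, chi_3> = (1/6)[1*(3)*conj(1) + 1*(exp(-2*I*pi/3) + 2*exp(I*pi/3))*conj(-1) + 1*(3*exp(2*I*pi/3))*conj(1) + 1*(-1)*conj(-1) + 1*(3*exp(-2*I*pi/3))*conj(1) + 1*(2*exp(-I*pi/3) + exp(2*I*pi/3))*conj(-1)]
      = (1/6)[(3) + (-2*exp(I*pi/3) - exp(-2*I*pi/3)) + (3*exp(2*I*pi/3)) + (1) + (3*exp(-2*I*pi/3)) + (-exp(2*I*pi/3) - 2*exp(-I*pi/3))] = 0/6 = 0
  <chi_rho, chi_4> = (1/6)[1*(3)*conj(1) + 1*(exp(-2*I*pi/3) + 2*exp(I*pi/3))*conj(exp(-2*I*pi/3)) + 1*(3*exp(2*I*pi/3))*conj(exp(2*I*pi/3)) + 1*(-1)*conj(1) + 1*(3*exp(-2*I*pi/3))*conj(exp(-2*I*pi/3)) + 1*(2*exp(-I*pi/3) + exp(2*I*pi/3))*conj(exp(2*I*pi/3))]
      = (1/6)[(3) + (-1) + (3) + (-1) + (3) + (-1)] = 6/6 = 1
  <chi_rho, chi_5> = (1/6)[1*(3)*conj(1) + 1*(exp(-2*I*pi/3) + 2*exp(I*pi/3))*conj(exp(-I*pi/3)) + 1*(3*exp(2*I*pi/3))*conj(exp(-2*I*pi/3)) + 1*(-1)*conj(-1) + 1*(3*exp(-2*I*pi/3))*conj(exp(2*I*pi/3)) + 1*(2*exp(-I*pi/3) + exp(2*I*pi/3))*conj(exp(I*pi/3))]
      = (1/6)[(3) + (exp(-I*pi/3) + 2*exp(2*I*pi/3)) + (3*exp(-2*I*pi/3)) + (1) + (3*exp(2*I*pi/3)) + (2*exp(-2*I*pi/3) + exp(I*pi/3))] = 0/6 = 0
(Exp terms are combined using exp(i*s)*conj(exp(i*t)) = exp(i*(s-t)), and sums of them are collapsed using the identity that for every m > 1 the m distinct m-th roots of unity sum to 0, e.g. 1 + exp(2*I*pi/3) + exp(-2*I*pi/3) = 0.)
Dimension check: dim(rho) = sum (mult * dim) = 0*1 + 2*1 + 0*1 + 0*1 + 1*1 + 0*1 = 3 = chi_rho(e) = 3.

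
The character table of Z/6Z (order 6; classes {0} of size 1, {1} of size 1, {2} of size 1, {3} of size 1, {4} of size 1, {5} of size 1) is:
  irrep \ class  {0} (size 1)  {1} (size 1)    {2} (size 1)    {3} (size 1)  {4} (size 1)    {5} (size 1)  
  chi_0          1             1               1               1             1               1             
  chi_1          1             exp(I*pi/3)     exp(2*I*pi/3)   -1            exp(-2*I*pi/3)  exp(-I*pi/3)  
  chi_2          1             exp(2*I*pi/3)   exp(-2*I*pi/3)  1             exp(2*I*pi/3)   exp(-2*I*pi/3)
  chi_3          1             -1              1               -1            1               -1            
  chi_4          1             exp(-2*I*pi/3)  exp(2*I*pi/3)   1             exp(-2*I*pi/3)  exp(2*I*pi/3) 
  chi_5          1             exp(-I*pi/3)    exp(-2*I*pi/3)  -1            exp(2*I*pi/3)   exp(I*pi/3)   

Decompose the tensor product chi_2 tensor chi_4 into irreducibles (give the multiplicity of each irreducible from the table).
chi_2 tensor chi_4 = chi_0 (all other irreducibles have multiplicity 0).

Derivation: The character of a tensor product is the pointwise product (chi_2 * chi_4)(C) = chi_2(C) * chi_4(C):
  {0}: (1)*(1), {1}: (exp(2*I*pi/3))*(exp(-2*I*pi/3)), {2}: (exp(-2*I*pi/3))*(exp(2*I*pi/3)), {3}: (1)*(1), {4}: (exp(2*I*pi/3))*(exp(-2*I*pi/3)), {5}: (exp(-2*I*pi/3))*(exp(2*I*pi/3))
so (chi_2 * chi_4) takes values
  {0} -> 1, {1} -> 1, {2} -> 1, {3} -> 1, {4} -> 1, {5} -> 1.
Now take the inner product of this character with each irreducible chi from the table, <chi_2*chi_4, chi> = (1/6) sum_C |C| (chi_2*chi_4)(C) conj(chi(C)):
  <chi_2*chi_4, chi_0> = (1/6)[1*(1)*conj(1) + 1*(1)*conj(1) + 1*(1)*conj(1) + 1*(1)*conj(1) + 1*(1)*conj(1) + 1*(1)*conj(1)]
      = (1/6)[(1) + (1) + (1) + (1) + (1) + (1)] = 6/6 = 1
  <chi_2*chi_4, chi_1> = (1/6)[1*(1)*conj(1) + 1*(1)*conj(exp(I*pi/3)) + 1*(1)*conj(exp(2*I*pi/3)) + 1*(1)*conj(-1) + 1*(1)*conj(exp(-2*I*pi/3)) + 1*(1)*conj(exp(-I*pi/3))]
      = (1/6)[(1) + (exp(-I*pi/3)) + (exp(-2*I*pi/3)) + (-1) + (exp(2*I*pi/3)) + (exp(I*pi/3))] = 0/6 = 0
  <chi_2*chi_4, chi_2> = (1/6)[1*(1)*conj(1) + 1*(1)*conj(exp(2*I*pi/3)) + 1*(1)*conj(exp(-2*I*pi/3)) + 1*(1)*conj(1) + 1*(1)*conj(exp(2*I*pi/3)) + 1*(1)*conj(exp(-2*I*pi/3))]
      = (1/6)[(1) + (exp(-2*I*pi/3)) + (exp(2*I*pi/3)) + (1) + (exp(-2*I*pi/3)) + (exp(2*I*pi/3))] = 0/6 = 0
  <chi_2*chi_4, chi_3> = (1/6)[1*(1)*conj(1) + 1*(1)*conj(-1) + 1*(1)*conj(1) + 1*(1)*conj(-1) + 1*(1)*conj(1) + 1*(1)*conj(-1)]
      = (1/6)[(1) + (-1) + (1) + (-1) + (1) + (-1)] = 0/6 = 0
  <chi_2*chi_4, chi_4> = (1/6)[1*(1)*conj(1) + 1*(1)*conj(exp(-2*I*pi/3)) + 1*(1)*conj(exp(2*I*pi/3)) + 1*(1)*conj(1) + 1*(1)*conj(exp(-2*I*pi/3)) + 1*(1)*conj(exp(2*I*pi/3))]
      = (1/6)[(1) + (exp(2*I*pi/3)) + (exp(-2*I*pi/3)) + (1) + (exp(2*I*pi/3)) + (exp(-2*I*pi/3))] = 0/6 = 0
  <chi_2*chi_4, chi_5> = (1/6)[1*(1)*conj(1) + 1*(1)*conj(exp(-I*pi/3)) + 1*(1)*conj(exp(-2*I*pi/3)) + 1*(1)*conj(-1) + 1*(1)*conj(exp(2*I*pi/3)) + 1*(1)*conj(exp(I*pi/3))]
      = (1/6)[(1) + (exp(I*pi/3)) + (exp(2*I*pi/3)) + (-1) + (exp(-2*I*pi/3)) + (exp(-I*pi/3))] = 0/6 = 0
(Exp terms are combined using exp(i*s)*conj(exp(i*t)) = exp(i*(s-t)), and sums of them are collapsed using the identity that for every m > 1 the m distinct m-th roots of unity sum to 0, e.g. 1 + exp(2*I*pi/3) + exp(-2*I*pi/3) = 0.)
Hence the multiplicities are chi_0: 1. Dimension check: dim(chi_2)*dim(chi_4) = 1*1 = 1 and sum (mult * dim) = 1*1 = 1.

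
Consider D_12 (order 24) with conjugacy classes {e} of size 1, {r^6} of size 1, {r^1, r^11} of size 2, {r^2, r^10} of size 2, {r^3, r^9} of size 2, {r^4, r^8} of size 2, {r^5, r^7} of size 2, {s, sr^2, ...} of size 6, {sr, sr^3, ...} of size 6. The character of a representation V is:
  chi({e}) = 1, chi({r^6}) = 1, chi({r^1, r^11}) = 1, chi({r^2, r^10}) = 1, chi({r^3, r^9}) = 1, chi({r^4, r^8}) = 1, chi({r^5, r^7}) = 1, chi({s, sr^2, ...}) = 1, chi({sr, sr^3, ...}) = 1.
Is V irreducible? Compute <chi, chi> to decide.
Irreducible: <chi, chi> = 1.

Proof sketch: <chi, chi> = (1/|G|) sum_C |C| * |chi(C)|^2 = (1/24)[1*|1|^2 + 1*|1|^2 + 2*|1|^2 + 2*|1|^2 + 2*|1|^2 + 2*|1|^2 + 2*|1|^2 + 6*|1|^2 + 6*|1|^2]
  = (1/24)[(1) + (1) + (2) + (2) + (2) + (2) + (2) + (6) + (6)] = 24/24 = 1.
A character is irreducible iff <chi, chi> = 1, so this representation is irreducible.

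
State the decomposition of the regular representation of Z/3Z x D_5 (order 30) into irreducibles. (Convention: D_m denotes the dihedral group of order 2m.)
Each irreducible V_i of dimension d_i appears with multiplicity d_i, i.e. rho_reg = (direct sum over all irreducibles V_i) d_i V_i. The irreducible dimensions for Z/3Z x D_5 are 1, 1, 1, 1, 1, 1, 2, 2, 2, 2, 2, 2: 6 irreducibles of dimension 1, each with multiplicity 1; 6 irreducibles of dimension 2, each with multiplicity 2. Total dimension 6*1*1 + 6*2*2 = 30 = |G|.

Argument: General theorem: in the regular representation of a finite group G, each irreducible appears with multiplicity equal to its dimension. Check: dim(rho_reg) = sum d_i^2 = 1 + 1 + 1 + 1 + 1 + 1 + 4 + 4 + 4 + 4 + 4 + 4 = 30 = |G|.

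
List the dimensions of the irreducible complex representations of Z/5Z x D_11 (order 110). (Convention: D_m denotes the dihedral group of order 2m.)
Dimensions: 1, 1, 1, 1, 1, 1, 1, 1, 1, 1, 2, 2, 2, 2, 2, 2, 2, 2, 2, 2, 2, 2, 2, 2, 2, 2, 2, 2, 2, 2, 2, 2, 2, 2, 2

There are 35 irreducibles (= number of conjugacy classes). Their dimensions d_i satisfy sum d_i^2 = |G| = 110: 1 + 1 + 1 + 1 + 1 + 1 + 1 + 1 + 1 + 1 + 4 + 4 + 4 + 4 + 4 + 4 + 4 + 4 + 4 + 4 + 4 + 4 + 4 + 4 + 4 + 4 + 4 + 4 + 4 + 4 + 4 + 4 + 4 + 4 + 4 = 110. (For the product with Z/5Z: each of the 5 1-dim characters of Z/5Z tensors with each irrep of D_11, giving 5 copies of each D_11-dimension.)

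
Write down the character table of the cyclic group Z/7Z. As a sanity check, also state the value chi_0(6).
Character table of Z/7Z (irreps indexed chi_0,...,chi_6 with chi_k(m) = zeta_7^(k*m), zeta_7 = exp(2*pi*i/7)):
  irrep \ class  {0} (size 1)  {1} (size 1)    {2} (size 1)    {3} (size 1)    {4} (size 1)    {5} (size 1)    {6} (size 1)  
  chi_0          1             1               1               1               1               1               1             
  chi_1          1             exp(2*I*pi/7)   exp(4*I*pi/7)   exp(6*I*pi/7)   exp(-6*I*pi/7)  exp(-4*I*pi/7)  exp(-2*I*pi/7)
  chi_2          1             exp(4*I*pi/7)   exp(-6*I*pi/7)  exp(-2*I*pi/7)  exp(2*I*pi/7)   exp(6*I*pi/7)   exp(-4*I*pi/7)
  chi_3          1             exp(6*I*pi/7)   exp(-2*I*pi/7)  exp(4*I*pi/7)   exp(-4*I*pi/7)  exp(2*I*pi/7)   exp(-6*I*pi/7)
  chi_4          1             exp(-6*I*pi/7)  exp(2*I*pi/7)   exp(-4*I*pi/7)  exp(4*I*pi/7)   exp(-2*I*pi/7)  exp(6*I*pi/7) 
  chi_5          1             exp(-4*I*pi/7)  exp(6*I*pi/7)   exp(2*I*pi/7)   exp(-2*I*pi/7)  exp(-6*I*pi/7)  exp(4*I*pi/7) 
  chi_6          1             exp(-2*I*pi/7)  exp(-4*I*pi/7)  exp(-6*I*pi/7)  exp(6*I*pi/7)   exp(4*I*pi/7)   exp(2*I*pi/7) 

Spot check: chi_0(6) = zeta_7^(0*6) = zeta_7^0 = 1.

Details: Z/7Z is abelian, so all 7 irreducible complex representations are 1-dimensional. They are given by chi_k(m) = zeta_7^(k*m) for k = 0,...,6. Row orthogonality: sum_m chi_k(m) conj(chi_l(m)) = 7 * [k = l].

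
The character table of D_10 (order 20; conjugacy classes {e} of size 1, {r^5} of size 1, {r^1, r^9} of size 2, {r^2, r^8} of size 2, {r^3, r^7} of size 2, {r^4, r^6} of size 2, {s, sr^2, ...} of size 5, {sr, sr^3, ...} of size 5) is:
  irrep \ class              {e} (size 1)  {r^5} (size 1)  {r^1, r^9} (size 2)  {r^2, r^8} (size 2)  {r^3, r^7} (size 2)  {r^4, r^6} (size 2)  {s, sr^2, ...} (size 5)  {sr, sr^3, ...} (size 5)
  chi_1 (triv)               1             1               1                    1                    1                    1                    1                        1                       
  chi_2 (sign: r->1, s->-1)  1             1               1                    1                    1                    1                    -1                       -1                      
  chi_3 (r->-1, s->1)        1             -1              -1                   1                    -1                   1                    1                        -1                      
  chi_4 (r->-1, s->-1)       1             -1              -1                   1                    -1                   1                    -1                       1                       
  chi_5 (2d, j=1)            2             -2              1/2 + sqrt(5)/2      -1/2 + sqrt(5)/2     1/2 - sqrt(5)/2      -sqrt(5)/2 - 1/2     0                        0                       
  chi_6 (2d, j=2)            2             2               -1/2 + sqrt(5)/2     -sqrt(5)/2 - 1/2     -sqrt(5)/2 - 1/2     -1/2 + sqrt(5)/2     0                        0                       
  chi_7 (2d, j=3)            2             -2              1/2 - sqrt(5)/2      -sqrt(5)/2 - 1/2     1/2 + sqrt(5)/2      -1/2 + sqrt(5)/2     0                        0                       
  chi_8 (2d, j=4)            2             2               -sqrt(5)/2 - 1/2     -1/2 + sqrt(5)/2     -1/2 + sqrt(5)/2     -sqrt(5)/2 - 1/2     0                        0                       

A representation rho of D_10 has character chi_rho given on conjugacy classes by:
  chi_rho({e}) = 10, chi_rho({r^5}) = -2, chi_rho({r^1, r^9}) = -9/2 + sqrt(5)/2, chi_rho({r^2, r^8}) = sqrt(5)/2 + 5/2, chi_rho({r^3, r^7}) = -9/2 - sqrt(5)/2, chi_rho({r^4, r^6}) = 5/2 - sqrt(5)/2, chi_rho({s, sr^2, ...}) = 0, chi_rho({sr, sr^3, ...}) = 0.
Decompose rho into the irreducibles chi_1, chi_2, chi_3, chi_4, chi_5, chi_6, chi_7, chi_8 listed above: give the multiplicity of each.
Multiplicities: chi_1: 0, chi_2: 0, chi_3: 2, chi_4: 2, chi_5: 1, chi_6: 1, chi_7: 0, chi_8: 1.

Justification: Use <chi_rho, chi> = (1/|G|) sum_C |C| * chi_rho(C) * conj(chi(C)) with |G| = 20 for each irreducible chi in the table:
  <chi_rho, chi_1> = (1/20)[1*(10)*conj(1) + 1*(-2)*conj(1) + 2*(-9/2 + sqrt(5)/2)*conj(1) + 2*(sqrt(5)/2 + 5/2)*conj(1) + 2*(-9/2 - sqrt(5)/2)*conj(1) + 2*(5/2 - sqrt(5)/2)*conj(1) + 5*(0)*conj(1) + 5*(0)*conj(1)]
      = (1/20)[(10) + (-2) + (-9 + sqrt(5)) + (sqrt(5) + 5) + (-9 - sqrt(5)) + (5 - sqrt(5)) + (0) + (0)] = 0/20 = 0
  <chi_rho, chi_2> = (1/20)[1*(10)*conj(1) + 1*(-2)*conj(1) + 2*(-9/2 + sqrt(5)/2)*conj(1) + 2*(sqrt(5)/2 + 5/2)*conj(1) + 2*(-9/2 - sqrt(5)/2)*conj(1) + 2*(5/2 - sqrt(5)/2)*conj(1) + 5*(0)*conj(-1) + 5*(0)*conj(-1)]
      = (1/20)[(10) + (-2) + (-9 + sqrt(5)) + (sqrt(5) + 5) + (-9 - sqrt(5)) + (5 - sqrt(5)) + (0) + (0)] = 0/20 = 0
  <chi_rho, chi_3> = (1/20)[1*(10)*conj(1) + 1*(-2)*conj(-1) + 2*(-9/2 + sqrt(5)/2)*conj(-1) + 2*(sqrt(5)/2 + 5/2)*conj(1) + 2*(-9/2 - sqrt(5)/2)*conj(-1) + 2*(5/2 - sqrt(5)/2)*conj(1) + 5*(0)*conj(1) + 5*(0)*conj(-1)]
      = (1/20)[(10) + (2) + (9 - sqrt(5)) + (sqrt(5) + 5) + (sqrt(5) + 9) + (5 - sqrt(5)) + (0) + (0)] = 40/20 = 2
  <chi_rho, chi_4> = (1/20)[1*(10)*conj(1) + 1*(-2)*conj(-1) + 2*(-9/2 + sqrt(5)/2)*conj(-1) + 2*(sqrt(5)/2 + 5/2)*conj(1) + 2*(-9/2 - sqrt(5)/2)*conj(-1) + 2*(5/2 - sqrt(5)/2)*conj(1) + 5*(0)*conj(-1) + 5*(0)*conj(1)]
      = (1/20)[(10) + (2) + (9 - sqrt(5)) + (sqrt(5) + 5) + (sqrt(5) + 9) + (5 - sqrt(5)) + (0) + (0)] = 40/20 = 2
  <chi_rho, chi_5> = (1/20)[1*(10)*conj(2) + 1*(-2)*conj(-2) + 2*(-9/2 + sqrt(5)/2)*conj(1/2 + sqrt(5)/2) + 2*(sqrt(5)/2 + 5/2)*conj(-1/2 + sqrt(5)/2) + 2*(-9/2 - sqrt(5)/2)*conj(1/2 - sqrt(5)/2) + 2*(5/2 - sqrt(5)/2)*conj(-sqrt(5)/2 - 1/2) + 5*(0)*conj(0) + 5*(0)*conj(0)]
      = (1/20)[(20) + (4) + (-4*sqrt(5) - 2) + (2*sqrt(5)) + (-2 + 4*sqrt(5)) + (-2*sqrt(5)) + (0) + (0)] = 20/20 = 1
  <chi_rho, chi_6> = (1/20)[1*(10)*conj(2) + 1*(-2)*conj(2) + 2*(-9/2 + sqrt(5)/2)*conj(-1/2 + sqrt(5)/2) + 2*(sqrt(5)/2 + 5/2)*conj(-sqrt(5)/2 - 1/2) + 2*(-9/2 - sqrt(5)/2)*conj(-sqrt(5)/2 - 1/2) + 2*(5/2 - sqrt(5)/2)*conj(-1/2 + sqrt(5)/2) + 5*(0)*conj(0) + 5*(0)*conj(0)]
      = (1/20)[(20) + (-4) + (7 - 5*sqrt(5)) + (-3*sqrt(5) - 5) + (7 + 5*sqrt(5)) + (-5 + 3*sqrt(5)) + (0) + (0)] = 20/20 = 1
  <chi_rho, chi_7> = (1/20)[1*(10)*conj(2) + 1*(-2)*conj(-2) + 2*(-9/2 + sqrt(5)/2)*conj(1/2 - sqrt(5)/2) + 2*(sqrt(5)/2 + 5/2)*conj(-sqrt(5)/2 - 1/2) + 2*(-9/2 - sqrt(5)/2)*conj(1/2 + sqrt(5)/2) + 2*(5/2 - sqrt(5)/2)*conj(-1/2 + sqrt(5)/2) + 5*(0)*conj(0) + 5*(0)*conj(0)]
      = (1/20)[(20) + (4) + (-7 + 5*sqrt(5)) + (-3*sqrt(5) - 5) + (-5*sqrt(5) - 7) + (-5 + 3*sqrt(5)) + (0) + (0)] = 0/20 = 0
  <chi_rho, chi_8> = (1/20)[1*(10)*conj(2) + 1*(-2)*conj(2) + 2*(-9/2 + sqrt(5)/2)*conj(-sqrt(5)/2 - 1/2) + 2*(sqrt(5)/2 + 5/2)*conj(-1/2 + sqrt(5)/2) + 2*(-9/2 - sqrt(5)/2)*conj(-1/2 + sqrt(5)/2) + 2*(5/2 - sqrt(5)/2)*conj(-sqrt(5)/2 - 1/2) + 5*(0)*conj(0) + 5*(0)*conj(0)]
      = (1/20)[(20) + (-4) + (2 + 4*sqrt(5)) + (2*sqrt(5)) + (2 - 4*sqrt(5)) + (-2*sqrt(5)) + (0) + (0)] = 20/20 = 1
Dimension check: dim(rho) = sum (mult * dim) = 0*1 + 0*1 + 2*1 + 2*1 + 1*2 + 1*2 + 0*2 + 1*2 = 10 = chi_rho(e) = 10.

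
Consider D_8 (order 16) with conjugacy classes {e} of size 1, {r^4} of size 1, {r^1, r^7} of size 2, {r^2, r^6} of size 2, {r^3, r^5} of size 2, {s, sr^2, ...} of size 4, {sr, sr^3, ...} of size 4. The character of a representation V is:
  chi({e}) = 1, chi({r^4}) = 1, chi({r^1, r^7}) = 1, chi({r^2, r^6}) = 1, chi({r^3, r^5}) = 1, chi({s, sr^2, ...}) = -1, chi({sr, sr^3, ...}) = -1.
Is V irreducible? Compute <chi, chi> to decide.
Irreducible: <chi, chi> = 1.

Why: <chi, chi> = (1/|G|) sum_C |C| * |chi(C)|^2 = (1/16)[1*|1|^2 + 1*|1|^2 + 2*|1|^2 + 2*|1|^2 + 2*|1|^2 + 4*|-1|^2 + 4*|-1|^2]
  = (1/16)[(1) + (1) + (2) + (2) + (2) + (4) + (4)] = 16/16 = 1.
A character is irreducible iff <chi, chi> = 1, so this representation is irreducible.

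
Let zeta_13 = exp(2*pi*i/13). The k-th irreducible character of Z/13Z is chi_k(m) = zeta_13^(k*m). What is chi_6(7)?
chi_6(7) = zeta_13^42 = exp(6*I*pi/13)

Explanation: chi_6(7) = zeta_13^(6*7) = zeta_13^42. Since zeta_13^13 = 1, this equals zeta_13^3 = exp(2*pi*i*3/13) = exp(6*I*pi/13).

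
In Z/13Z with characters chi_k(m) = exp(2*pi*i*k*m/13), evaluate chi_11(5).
chi_11(5) = zeta_13^55 = exp(6*I*pi/13)

Argument: chi_11(5) = zeta_13^(11*5) = zeta_13^55. Since zeta_13^13 = 1, this equals zeta_13^3 = exp(2*pi*i*3/13) = exp(6*I*pi/13).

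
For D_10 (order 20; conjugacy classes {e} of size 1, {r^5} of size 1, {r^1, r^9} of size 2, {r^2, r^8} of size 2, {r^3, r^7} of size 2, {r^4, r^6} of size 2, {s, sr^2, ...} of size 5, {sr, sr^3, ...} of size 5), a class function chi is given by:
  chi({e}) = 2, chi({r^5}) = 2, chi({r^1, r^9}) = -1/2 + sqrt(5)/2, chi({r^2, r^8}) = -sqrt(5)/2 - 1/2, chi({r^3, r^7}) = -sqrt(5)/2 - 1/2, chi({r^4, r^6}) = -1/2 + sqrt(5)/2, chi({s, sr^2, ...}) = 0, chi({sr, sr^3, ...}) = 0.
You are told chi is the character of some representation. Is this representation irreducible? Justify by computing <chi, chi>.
Irreducible: <chi, chi> = 1.

Proof sketch: <chi, chi> = (1/|G|) sum_C |C| * |chi(C)|^2 = (1/20)[1*|2|^2 + 1*|2|^2 + 2*|-1/2 + sqrt(5)/2|^2 + 2*|-sqrt(5)/2 - 1/2|^2 + 2*|-sqrt(5)/2 - 1/2|^2 + 2*|-1/2 + sqrt(5)/2|^2 + 5*|0|^2 + 5*|0|^2]
  = (1/20)[(4) + (4) + (3 - sqrt(5)) + (sqrt(5) + 3) + (sqrt(5) + 3) + (3 - sqrt(5)) + (0) + (0)] = 20/20 = 1.
A character is irreducible iff <chi, chi> = 1, so this representation is irreducible.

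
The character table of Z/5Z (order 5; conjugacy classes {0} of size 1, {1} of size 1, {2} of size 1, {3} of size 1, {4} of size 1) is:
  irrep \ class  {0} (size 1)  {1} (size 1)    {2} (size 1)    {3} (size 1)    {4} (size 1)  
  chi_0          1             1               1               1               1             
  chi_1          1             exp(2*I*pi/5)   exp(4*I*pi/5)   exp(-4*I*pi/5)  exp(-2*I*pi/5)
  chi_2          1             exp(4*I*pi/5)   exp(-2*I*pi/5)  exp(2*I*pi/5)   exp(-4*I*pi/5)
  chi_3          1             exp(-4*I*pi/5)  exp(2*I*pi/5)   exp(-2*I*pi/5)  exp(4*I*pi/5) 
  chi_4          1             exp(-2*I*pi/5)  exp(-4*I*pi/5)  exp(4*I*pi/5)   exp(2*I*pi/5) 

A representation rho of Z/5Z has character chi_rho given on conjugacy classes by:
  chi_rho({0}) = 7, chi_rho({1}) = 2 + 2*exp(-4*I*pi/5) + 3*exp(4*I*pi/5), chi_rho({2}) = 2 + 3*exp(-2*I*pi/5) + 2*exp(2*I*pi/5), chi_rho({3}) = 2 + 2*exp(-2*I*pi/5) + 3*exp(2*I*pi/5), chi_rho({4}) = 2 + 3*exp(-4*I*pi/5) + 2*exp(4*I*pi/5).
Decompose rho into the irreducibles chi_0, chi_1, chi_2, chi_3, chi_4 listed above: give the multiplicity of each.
Multiplicities: chi_0: 2, chi_1: 0, chi_2: 3, chi_3: 2, chi_4: 0.

Explanation: Use <chi_rho, chi> = (1/|G|) sum_C |C| * chi_rho(C) * conj(chi(C)) with |G| = 5 for each irreducible chi in the table:
  <chi_rho, chi_0> = (1/5)[1*(7)*conj(1) + 1*(2 + 2*exp(-4*I*pi/5) + 3*exp(4*I*pi/5))*conj(1) + 1*(2 + 3*exp(-2*I*pi/5) + 2*exp(2*I*pi/5))*conj(1) + 1*(2 + 2*exp(-2*I*pi/5) + 3*exp(2*I*pi/5))*conj(1) + 1*(2 + 3*exp(-4*I*pi/5) + 2*exp(4*I*pi/5))*conj(1)]
      = (1/5)[(7) + (2 + 2*exp(-4*I*pi/5) + 3*exp(4*I*pi/5)) + (2 + 3*exp(-2*I*pi/5) + 2*exp(2*I*pi/5)) + (2 + 2*exp(-2*I*pi/5) + 3*exp(2*I*pi/5)) + (2 + 3*exp(-4*I*pi/5) + 2*exp(4*I*pi/5))] = 10/5 = 2
  <chi_rho, chi_1> = (1/5)[1*(7)*conj(1) + 1*(2 + 2*exp(-4*I*pi/5) + 3*exp(4*I*pi/5))*conj(exp(2*I*pi/5)) + 1*(2 + 3*exp(-2*I*pi/5) + 2*exp(2*I*pi/5))*conj(exp(4*I*pi/5)) + 1*(2 + 2*exp(-2*I*pi/5) + 3*exp(2*I*pi/5))*conj(exp(-4*I*pi/5)) + 1*(2 + 3*exp(-4*I*pi/5) + 2*exp(4*I*pi/5))*conj(exp(-2*I*pi/5))]
      = (1/5)[(7) + (2*exp(-2*I*pi/5) + 2*exp(4*I*pi/5) + 3*exp(2*I*pi/5)) + (2*exp(-2*I*pi/5) + 2*exp(-4*I*pi/5) + 3*exp(4*I*pi/5)) + (3*exp(-4*I*pi/5) + 2*exp(4*I*pi/5) + 2*exp(2*I*pi/5)) + (3*exp(-2*I*pi/5) + 2*exp(-4*I*pi/5) + 2*exp(2*I*pi/5))] = 0/5 = 0
  <chi_rho, chi_2> = (1/5)[1*(7)*conj(1) + 1*(2 + 2*exp(-4*I*pi/5) + 3*exp(4*I*pi/5))*conj(exp(4*I*pi/5)) + 1*(2 + 3*exp(-2*I*pi/5) + 2*exp(2*I*pi/5))*conj(exp(-2*I*pi/5)) + 1*(2 + 2*exp(-2*I*pi/5) + 3*exp(2*I*pi/5))*conj(exp(2*I*pi/5)) + 1*(2 + 3*exp(-4*I*pi/5) + 2*exp(4*I*pi/5))*conj(exp(-4*I*pi/5))]
      = (1/5)[(7) + (3 + 2*exp(-4*I*pi/5) + 2*exp(2*I*pi/5)) + (3 + 2*exp(4*I*pi/5) + 2*exp(2*I*pi/5)) + (3 + 2*exp(-2*I*pi/5) + 2*exp(-4*I*pi/5)) + (3 + 2*exp(-2*I*pi/5) + 2*exp(4*I*pi/5))] = 15/5 = 3
  <chi_rho, chi_3> = (1/5)[1*(7)*conj(1) + 1*(2 + 2*exp(-4*I*pi/5) + 3*exp(4*I*pi/5))*conj(exp(-4*I*pi/5)) + 1*(2 + 3*exp(-2*I*pi/5) + 2*exp(2*I*pi/5))*conj(exp(2*I*pi/5)) + 1*(2 + 2*exp(-2*I*pi/5) + 3*exp(2*I*pi/5))*conj(exp(-2*I*pi/5)) + 1*(2 + 3*exp(-4*I*pi/5) + 2*exp(4*I*pi/5))*conj(exp(4*I*pi/5))]
      = (1/5)[(7) + (2 + 3*exp(-2*I*pi/5) + 2*exp(4*I*pi/5)) + (2 + 2*exp(-2*I*pi/5) + 3*exp(-4*I*pi/5)) + (2 + 3*exp(4*I*pi/5) + 2*exp(2*I*pi/5)) + (2 + 2*exp(-4*I*pi/5) + 3*exp(2*I*pi/5))] = 10/5 = 2
  <chi_rho, chi_4> = (1/5)[1*(7)*conj(1) + 1*(2 + 2*exp(-4*I*pi/5) + 3*exp(4*I*pi/5))*conj(exp(-2*I*pi/5)) + 1*(2 + 3*exp(-2*I*pi/5) + 2*exp(2*I*pi/5))*conj(exp(-4*I*pi/5)) + 1*(2 + 2*exp(-2*I*pi/5) + 3*exp(2*I*pi/5))*conj(exp(4*I*pi/5)) + 1*(2 + 3*exp(-4*I*pi/5) + 2*exp(4*I*pi/5))*conj(exp(2*I*pi/5))]
      = (1/5)[(7) + (2*exp(-2*I*pi/5) + 3*exp(-4*I*pi/5) + 2*exp(2*I*pi/5)) + (2*exp(-4*I*pi/5) + 2*exp(4*I*pi/5) + 3*exp(2*I*pi/5)) + (3*exp(-2*I*pi/5) + 2*exp(-4*I*pi/5) + 2*exp(4*I*pi/5)) + (2*exp(-2*I*pi/5) + 3*exp(4*I*pi/5) + 2*exp(2*I*pi/5))] = 0/5 = 0
(Exp terms are combined using exp(i*s)*conj(exp(i*t)) = exp(i*(s-t)), and sums of them are collapsed using the identity that for every m > 1 the m distinct m-th roots of unity sum to 0, e.g. 1 + exp(2*I*pi/3) + exp(-2*I*pi/3) = 0.)
Dimension check: dim(rho) = sum (mult * dim) = 2*1 + 0*1 + 3*1 + 2*1 + 0*1 = 7 = chi_rho(e) = 7.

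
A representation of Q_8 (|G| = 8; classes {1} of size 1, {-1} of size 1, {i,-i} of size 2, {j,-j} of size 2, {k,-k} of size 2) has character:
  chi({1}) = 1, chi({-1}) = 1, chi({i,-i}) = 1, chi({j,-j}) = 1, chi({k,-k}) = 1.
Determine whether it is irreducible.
Irreducible: <chi, chi> = 1.

Argument: <chi, chi> = (1/|G|) sum_C |C| * |chi(C)|^2 = (1/8)[1*|1|^2 + 1*|1|^2 + 2*|1|^2 + 2*|1|^2 + 2*|1|^2]
  = (1/8)[(1) + (1) + (2) + (2) + (2)] = 8/8 = 1.
A character is irreducible iff <chi, chi> = 1, so this representation is irreducible.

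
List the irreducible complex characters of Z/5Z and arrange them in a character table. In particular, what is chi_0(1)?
Character table of Z/5Z (irreps indexed chi_0,...,chi_4 with chi_k(m) = zeta_5^(k*m), zeta_5 = exp(2*pi*i/5)):
  irrep \ class  {0} (size 1)  {1} (size 1)    {2} (size 1)    {3} (size 1)    {4} (size 1)  
  chi_0          1             1               1               1               1             
  chi_1          1             exp(2*I*pi/5)   exp(4*I*pi/5)   exp(-4*I*pi/5)  exp(-2*I*pi/5)
  chi_2          1             exp(4*I*pi/5)   exp(-2*I*pi/5)  exp(2*I*pi/5)   exp(-4*I*pi/5)
  chi_3          1             exp(-4*I*pi/5)  exp(2*I*pi/5)   exp(-2*I*pi/5)  exp(4*I*pi/5) 
  chi_4          1             exp(-2*I*pi/5)  exp(-4*I*pi/5)  exp(4*I*pi/5)   exp(2*I*pi/5) 

Spot check: chi_0(1) = zeta_5^(0*1) = zeta_5^0 = 1.

Why: Z/5Z is abelian, so all 5 irreducible complex representations are 1-dimensional. They are given by chi_k(m) = zeta_5^(k*m) for k = 0,...,4. Row orthogonality: sum_m chi_k(m) conj(chi_l(m)) = 5 * [k = l].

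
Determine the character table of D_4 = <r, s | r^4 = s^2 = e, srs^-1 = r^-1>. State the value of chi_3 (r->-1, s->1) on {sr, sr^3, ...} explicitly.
Conjugacy classes: {e} of size 1, {r^2} of size 1, {r^1, r^3} of size 2, {s, sr^2, ...} of size 2, {sr, sr^3, ...} of size 2.
Character table:
  irrep \ class              {e} (size 1)  {r^2} (size 1)  {r^1, r^3} (size 2)  {s, sr^2, ...} (size 2)  {sr, sr^3, ...} (size 2)
  chi_1 (triv)               1             1               1                    1                        1                       
  chi_2 (sign: r->1, s->-1)  1             1               1                    -1                       -1                      
  chi_3 (r->-1, s->1)        1             1               -1                   1                        -1                      
  chi_4 (r->-1, s->-1)       1             1               -1                   -1                       1                       
  chi_5 (2d, j=1)            2             -2              0                    0                        0                       

Spot check: chi_3 (r->-1, s->1) on {sr, sr^3, ...} = -1.

Solution. D_4 has order 2*4 = 8 with 5 conjugacy classes, hence 5 irreducibles. Sum of squared dims 1 + 1 + 1 + 1 + 4 = 8 = |G|. Linear characters come from the abelianisation; the 2-dimensional irreps have character r^k -> 2*cos(2*pi*j*k/4), reflections -> 0.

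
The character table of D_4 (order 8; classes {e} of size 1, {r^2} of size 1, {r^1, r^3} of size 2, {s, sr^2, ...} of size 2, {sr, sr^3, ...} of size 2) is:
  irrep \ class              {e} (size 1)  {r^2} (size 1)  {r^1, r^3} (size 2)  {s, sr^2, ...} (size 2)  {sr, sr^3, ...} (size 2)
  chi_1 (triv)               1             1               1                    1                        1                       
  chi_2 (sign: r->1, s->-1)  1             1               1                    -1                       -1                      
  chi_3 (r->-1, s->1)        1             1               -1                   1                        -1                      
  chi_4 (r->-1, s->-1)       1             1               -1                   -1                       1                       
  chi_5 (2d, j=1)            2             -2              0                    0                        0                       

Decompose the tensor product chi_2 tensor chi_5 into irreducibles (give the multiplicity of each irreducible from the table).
chi_2 tensor chi_5 = chi_5 (all other irreducibles have multiplicity 0).

Derivation: The character of a tensor product is the pointwise product (chi_2 * chi_5)(C) = chi_2(C) * chi_5(C):
  {e}: (1)*(2), {r^2}: (1)*(-2), {r^1, r^3}: (1)*(0), {s, sr^2, ...}: (-1)*(0), {sr, sr^3, ...}: (-1)*(0)
so (chi_2 * chi_5) takes values
  {e} -> 2, {r^2} -> -2, {r^1, r^3} -> 0, {s, sr^2, ...} -> 0, {sr, sr^3, ...} -> 0.
Now take the inner product of this character with each irreducible chi from the table, <chi_2*chi_5, chi> = (1/8) sum_C |C| (chi_2*chi_5)(C) conj(chi(C)):
  <chi_2*chi_5, chi_1> = (1/8)[1*(2)*conj(1) + 1*(-2)*conj(1) + 2*(0)*conj(1) + 2*(0)*conj(1) + 2*(0)*conj(1)]
      = (1/8)[(2) + (-2) + (0) + (0) + (0)] = 0/8 = 0
  <chi_2*chi_5, chi_2> = (1/8)[1*(2)*conj(1) + 1*(-2)*conj(1) + 2*(0)*conj(1) + 2*(0)*conj(-1) + 2*(0)*conj(-1)]
      = (1/8)[(2) + (-2) + (0) + (0) + (0)] = 0/8 = 0
  <chi_2*chi_5, chi_3> = (1/8)[1*(2)*conj(1) + 1*(-2)*conj(1) + 2*(0)*conj(-1) + 2*(0)*conj(1) + 2*(0)*conj(-1)]
      = (1/8)[(2) + (-2) + (0) + (0) + (0)] = 0/8 = 0
  <chi_2*chi_5, chi_4> = (1/8)[1*(2)*conj(1) + 1*(-2)*conj(1) + 2*(0)*conj(-1) + 2*(0)*conj(-1) + 2*(0)*conj(1)]
      = (1/8)[(2) + (-2) + (0) + (0) + (0)] = 0/8 = 0
  <chi_2*chi_5, chi_5> = (1/8)[1*(2)*conj(2) + 1*(-2)*conj(-2) + 2*(0)*conj(0) + 2*(0)*conj(0) + 2*(0)*conj(0)]
      = (1/8)[(4) + (4) + (0) + (0) + (0)] = 8/8 = 1
Hence the multiplicities are chi_5: 1. Dimension check: dim(chi_2)*dim(chi_5) = 1*2 = 2 and sum (mult * dim) = 1*2 = 2.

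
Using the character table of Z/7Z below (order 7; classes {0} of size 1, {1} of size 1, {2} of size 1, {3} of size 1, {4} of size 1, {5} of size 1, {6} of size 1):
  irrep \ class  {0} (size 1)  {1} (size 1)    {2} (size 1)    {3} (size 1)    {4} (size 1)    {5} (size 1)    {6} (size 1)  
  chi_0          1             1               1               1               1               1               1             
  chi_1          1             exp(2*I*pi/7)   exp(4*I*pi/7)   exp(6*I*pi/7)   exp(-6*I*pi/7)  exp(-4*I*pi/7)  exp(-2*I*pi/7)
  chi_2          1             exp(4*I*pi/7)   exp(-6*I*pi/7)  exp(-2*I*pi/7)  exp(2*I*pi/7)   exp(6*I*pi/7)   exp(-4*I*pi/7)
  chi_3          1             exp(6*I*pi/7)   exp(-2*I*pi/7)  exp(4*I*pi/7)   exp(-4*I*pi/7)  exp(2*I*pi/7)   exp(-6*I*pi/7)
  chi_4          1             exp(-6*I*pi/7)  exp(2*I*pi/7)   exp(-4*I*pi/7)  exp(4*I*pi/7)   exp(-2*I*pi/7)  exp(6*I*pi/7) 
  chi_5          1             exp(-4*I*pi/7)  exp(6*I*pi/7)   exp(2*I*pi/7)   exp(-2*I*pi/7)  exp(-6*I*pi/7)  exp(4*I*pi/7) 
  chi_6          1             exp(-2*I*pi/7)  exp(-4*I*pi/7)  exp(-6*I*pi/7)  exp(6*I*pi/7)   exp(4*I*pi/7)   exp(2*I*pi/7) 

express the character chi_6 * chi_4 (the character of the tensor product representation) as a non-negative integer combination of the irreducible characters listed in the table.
chi_6 tensor chi_4 = chi_3 (all other irreducibles have multiplicity 0).

Proof sketch: The character of a tensor product is the pointwise product (chi_6 * chi_4)(C) = chi_6(C) * chi_4(C):
  {0}: (1)*(1), {1}: (exp(-2*I*pi/7))*(exp(-6*I*pi/7)), {2}: (exp(-4*I*pi/7))*(exp(2*I*pi/7)), {3}: (exp(-6*I*pi/7))*(exp(-4*I*pi/7)), {4}: (exp(6*I*pi/7))*(exp(4*I*pi/7)), {5}: (exp(4*I*pi/7))*(exp(-2*I*pi/7)), {6}: (exp(2*I*pi/7))*(exp(6*I*pi/7))
so (chi_6 * chi_4) takes values
  {0} -> 1, {1} -> exp(6*I*pi/7), {2} -> exp(-2*I*pi/7), {3} -> exp(4*I*pi/7), {4} -> exp(-4*I*pi/7), {5} -> exp(2*I*pi/7), {6} -> exp(-6*I*pi/7).
Now take the inner product of this character with each irreducible chi from the table, <chi_6*chi_4, chi> = (1/7) sum_C |C| (chi_6*chi_4)(C) conj(chi(C)):
  <chi_6*chi_4, chi_0> = (1/7)[1*(1)*conj(1) + 1*(exp(6*I*pi/7))*conj(1) + 1*(exp(-2*I*pi/7))*conj(1) + 1*(exp(4*I*pi/7))*conj(1) + 1*(exp(-4*I*pi/7))*conj(1) + 1*(exp(2*I*pi/7))*conj(1) + 1*(exp(-6*I*pi/7))*conj(1)]
      = (1/7)[(1) + (exp(6*I*pi/7)) + (exp(-2*I*pi/7)) + (exp(4*I*pi/7)) + (exp(-4*I*pi/7)) + (exp(2*I*pi/7)) + (exp(-6*I*pi/7))] = 0/7 = 0
  <chi_6*chi_4, chi_1> = (1/7)[1*(1)*conj(1) + 1*(exp(6*I*pi/7))*conj(exp(2*I*pi/7)) + 1*(exp(-2*I*pi/7))*conj(exp(4*I*pi/7)) + 1*(exp(4*I*pi/7))*conj(exp(6*I*pi/7)) + 1*(exp(-4*I*pi/7))*conj(exp(-6*I*pi/7)) + 1*(exp(2*I*pi/7))*conj(exp(-4*I*pi/7)) + 1*(exp(-6*I*pi/7))*conj(exp(-2*I*pi/7))]
      = (1/7)[(1) + (exp(4*I*pi/7)) + (exp(-6*I*pi/7)) + (exp(-2*I*pi/7)) + (exp(2*I*pi/7)) + (exp(6*I*pi/7)) + (exp(-4*I*pi/7))] = 0/7 = 0
  <chi_6*chi_4, chi_2> = (1/7)[1*(1)*conj(1) + 1*(exp(6*I*pi/7))*conj(exp(4*I*pi/7)) + 1*(exp(-2*I*pi/7))*conj(exp(-6*I*pi/7)) + 1*(exp(4*I*pi/7))*conj(exp(-2*I*pi/7)) + 1*(exp(-4*I*pi/7))*conj(exp(2*I*pi/7)) + 1*(exp(2*I*pi/7))*conj(exp(6*I*pi/7)) + 1*(exp(-6*I*pi/7))*conj(exp(-4*I*pi/7))]
      = (1/7)[(1) + (exp(2*I*pi/7)) + (exp(4*I*pi/7)) + (exp(6*I*pi/7)) + (exp(-6*I*pi/7)) + (exp(-4*I*pi/7)) + (exp(-2*I*pi/7))] = 0/7 = 0
  <chi_6*chi_4, chi_3> = (1/7)[1*(1)*conj(1) + 1*(exp(6*I*pi/7))*conj(exp(6*I*pi/7)) + 1*(exp(-2*I*pi/7))*conj(exp(-2*I*pi/7)) + 1*(exp(4*I*pi/7))*conj(exp(4*I*pi/7)) + 1*(exp(-4*I*pi/7))*conj(exp(-4*I*pi/7)) + 1*(exp(2*I*pi/7))*conj(exp(2*I*pi/7)) + 1*(exp(-6*I*pi/7))*conj(exp(-6*I*pi/7))]
      = (1/7)[(1) + (1) + (1) + (1) + (1) + (1) + (1)] = 7/7 = 1
  <chi_6*chi_4, chi_4> = (1/7)[1*(1)*conj(1) + 1*(exp(6*I*pi/7))*conj(exp(-6*I*pi/7)) + 1*(exp(-2*I*pi/7))*conj(exp(2*I*pi/7)) + 1*(exp(4*I*pi/7))*conj(exp(-4*I*pi/7)) + 1*(exp(-4*I*pi/7))*conj(exp(4*I*pi/7)) + 1*(exp(2*I*pi/7))*conj(exp(-2*I*pi/7)) + 1*(exp(-6*I*pi/7))*conj(exp(6*I*pi/7))]
      = (1/7)[(1) + (exp(-2*I*pi/7)) + (exp(-4*I*pi/7)) + (exp(-6*I*pi/7)) + (exp(6*I*pi/7)) + (exp(4*I*pi/7)) + (exp(2*I*pi/7))] = 0/7 = 0
  <chi_6*chi_4, chi_5> = (1/7)[1*(1)*conj(1) + 1*(exp(6*I*pi/7))*conj(exp(-4*I*pi/7)) + 1*(exp(-2*I*pi/7))*conj(exp(6*I*pi/7)) + 1*(exp(4*I*pi/7))*conj(exp(2*I*pi/7)) + 1*(exp(-4*I*pi/7))*conj(exp(-2*I*pi/7)) + 1*(exp(2*I*pi/7))*conj(exp(-6*I*pi/7)) + 1*(exp(-6*I*pi/7))*conj(exp(4*I*pi/7))]
      = (1/7)[(1) + (exp(-4*I*pi/7)) + (exp(6*I*pi/7)) + (exp(2*I*pi/7)) + (exp(-2*I*pi/7)) + (exp(-6*I*pi/7)) + (exp(4*I*pi/7))] = 0/7 = 0
  <chi_6*chi_4, chi_6> = (1/7)[1*(1)*conj(1) + 1*(exp(6*I*pi/7))*conj(exp(-2*I*pi/7)) + 1*(exp(-2*I*pi/7))*conj(exp(-4*I*pi/7)) + 1*(exp(4*I*pi/7))*conj(exp(-6*I*pi/7)) + 1*(exp(-4*I*pi/7))*conj(exp(6*I*pi/7)) + 1*(exp(2*I*pi/7))*conj(exp(4*I*pi/7)) + 1*(exp(-6*I*pi/7))*conj(exp(2*I*pi/7))]
      = (1/7)[(1) + (exp(-6*I*pi/7)) + (exp(2*I*pi/7)) + (exp(-4*I*pi/7)) + (exp(4*I*pi/7)) + (exp(-2*I*pi/7)) + (exp(6*I*pi/7))] = 0/7 = 0
(Exp terms are combined using exp(i*s)*conj(exp(i*t)) = exp(i*(s-t)), and sums of them are collapsed using the identity that for every m > 1 the m distinct m-th roots of unity sum to 0, e.g. 1 + exp(2*I*pi/3) + exp(-2*I*pi/3) = 0.)
Hence the multiplicities are chi_3: 1. Dimension check: dim(chi_6)*dim(chi_4) = 1*1 = 1 and sum (mult * dim) = 1*1 = 1.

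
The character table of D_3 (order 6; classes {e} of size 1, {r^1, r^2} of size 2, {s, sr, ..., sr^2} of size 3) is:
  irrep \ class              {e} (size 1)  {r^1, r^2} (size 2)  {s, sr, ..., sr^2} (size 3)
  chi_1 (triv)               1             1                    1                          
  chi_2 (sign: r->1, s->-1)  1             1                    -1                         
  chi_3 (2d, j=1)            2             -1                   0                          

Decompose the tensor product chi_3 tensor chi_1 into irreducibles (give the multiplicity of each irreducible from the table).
chi_3 tensor chi_1 = chi_3 (all other irreducibles have multiplicity 0).

Derivation: The character of a tensor product is the pointwise product (chi_3 * chi_1)(C) = chi_3(C) * chi_1(C):
  {e}: (2)*(1), {r^1, r^2}: (-1)*(1), {s, sr, ..., sr^2}: (0)*(1)
so (chi_3 * chi_1) takes values
  {e} -> 2, {r^1, r^2} -> -1, {s, sr, ..., sr^2} -> 0.
Now take the inner product of this character with each irreducible chi from the table, <chi_3*chi_1, chi> = (1/6) sum_C |C| (chi_3*chi_1)(C) conj(chi(C)):
  <chi_3*chi_1, chi_1> = (1/6)[1*(2)*conj(1) + 2*(-1)*conj(1) + 3*(0)*conj(1)]
      = (1/6)[(2) + (-2) + (0)] = 0/6 = 0
  <chi_3*chi_1, chi_2> = (1/6)[1*(2)*conj(1) + 2*(-1)*conj(1) + 3*(0)*conj(-1)]
      = (1/6)[(2) + (-2) + (0)] = 0/6 = 0
  <chi_3*chi_1, chi_3> = (1/6)[1*(2)*conj(2) + 2*(-1)*conj(-1) + 3*(0)*conj(0)]
      = (1/6)[(4) + (2) + (0)] = 6/6 = 1
Hence the multiplicities are chi_3: 1. Dimension check: dim(chi_3)*dim(chi_1) = 2*1 = 2 and sum (mult * dim) = 1*2 = 2.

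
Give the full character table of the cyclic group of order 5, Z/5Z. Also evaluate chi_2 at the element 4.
Character table of Z/5Z (irreps indexed chi_0,...,chi_4 with chi_k(m) = zeta_5^(k*m), zeta_5 = exp(2*pi*i/5)):
  irrep \ class  {0} (size 1)  {1} (size 1)    {2} (size 1)    {3} (size 1)    {4} (size 1)  
  chi_0          1             1               1               1               1             
  chi_1          1             exp(2*I*pi/5)   exp(4*I*pi/5)   exp(-4*I*pi/5)  exp(-2*I*pi/5)
  chi_2          1             exp(4*I*pi/5)   exp(-2*I*pi/5)  exp(2*I*pi/5)   exp(-4*I*pi/5)
  chi_3          1             exp(-4*I*pi/5)  exp(2*I*pi/5)   exp(-2*I*pi/5)  exp(4*I*pi/5) 
  chi_4          1             exp(-2*I*pi/5)  exp(-4*I*pi/5)  exp(4*I*pi/5)   exp(2*I*pi/5) 

Spot check: chi_2(4) = zeta_5^(2*4) = zeta_5^8 = exp(-4*I*pi/5).

Justification: Z/5Z is abelian, so all 5 irreducible complex representations are 1-dimensional. They are given by chi_k(m) = zeta_5^(k*m) for k = 0,...,4. Row orthogonality: sum_m chi_k(m) conj(chi_l(m)) = 5 * [k = l].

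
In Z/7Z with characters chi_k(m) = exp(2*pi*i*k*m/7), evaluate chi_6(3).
chi_6(3) = zeta_7^18 = exp(-6*I*pi/7)

chi_6(3) = zeta_7^(6*3) = zeta_7^18. Since zeta_7^7 = 1, this equals zeta_7^4 = exp(2*pi*i*4/7) = exp(-6*I*pi/7).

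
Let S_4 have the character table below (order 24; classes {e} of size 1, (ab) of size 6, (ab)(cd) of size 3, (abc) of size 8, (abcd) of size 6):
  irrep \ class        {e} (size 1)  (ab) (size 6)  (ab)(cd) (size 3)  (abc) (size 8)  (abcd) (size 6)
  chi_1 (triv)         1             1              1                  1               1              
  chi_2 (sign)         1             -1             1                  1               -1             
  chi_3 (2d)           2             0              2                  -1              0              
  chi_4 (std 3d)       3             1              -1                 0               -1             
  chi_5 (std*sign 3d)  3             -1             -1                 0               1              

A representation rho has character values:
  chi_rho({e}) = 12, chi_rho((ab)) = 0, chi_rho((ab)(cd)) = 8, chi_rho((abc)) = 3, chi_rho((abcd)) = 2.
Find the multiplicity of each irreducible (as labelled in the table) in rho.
Multiplicities: chi_1: 3, chi_2: 2, chi_3: 2, chi_4: 0, chi_5: 1.

Reasoning: Use <chi_rho, chi> = (1/|G|) sum_C |C| * chi_rho(C) * conj(chi(C)) with |G| = 24 for each irreducible chi in the table:
  <chi_rho, chi_1> = (1/24)[1*(12)*conj(1) + 6*(0)*conj(1) + 3*(8)*conj(1) + 8*(3)*conj(1) + 6*(2)*conj(1)]
      = (1/24)[(12) + (0) + (24) + (24) + (12)] = 72/24 = 3
  <chi_rho, chi_2> = (1/24)[1*(12)*conj(1) + 6*(0)*conj(-1) + 3*(8)*conj(1) + 8*(3)*conj(1) + 6*(2)*conj(-1)]
      = (1/24)[(12) + (0) + (24) + (24) + (-12)] = 48/24 = 2
  <chi_rho, chi_3> = (1/24)[1*(12)*conj(2) + 6*(0)*conj(0) + 3*(8)*conj(2) + 8*(3)*conj(-1) + 6*(2)*conj(0)]
      = (1/24)[(24) + (0) + (48) + (-24) + (0)] = 48/24 = 2
  <chi_rho, chi_4> = (1/24)[1*(12)*conj(3) + 6*(0)*conj(1) + 3*(8)*conj(-1) + 8*(3)*conj(0) + 6*(2)*conj(-1)]
      = (1/24)[(36) + (0) + (-24) + (0) + (-12)] = 0/24 = 0
  <chi_rho, chi_5> = (1/24)[1*(12)*conj(3) + 6*(0)*conj(-1) + 3*(8)*conj(-1) + 8*(3)*conj(0) + 6*(2)*conj(1)]
      = (1/24)[(36) + (0) + (-24) + (0) + (12)] = 24/24 = 1
Dimension check: dim(rho) = sum (mult * dim) = 3*1 + 2*1 + 2*2 + 0*3 + 1*3 = 12 = chi_rho(e) = 12.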